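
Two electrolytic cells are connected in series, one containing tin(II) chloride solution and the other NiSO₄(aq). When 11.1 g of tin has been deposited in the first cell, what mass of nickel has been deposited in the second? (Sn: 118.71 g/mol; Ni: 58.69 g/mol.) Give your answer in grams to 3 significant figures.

n(Sn) = 11.1 / 118.71 = 0.09351 mol
Sn²⁺ + 2e⁻ → Sn, so n(e⁻) = 2 × 0.09351 = 0.1870 mol
Since the cells are in series, n(e⁻) in the Ni cell is also 0.1870 mol.
Ni²⁺ + 2e⁻ → Ni, so n(Ni) = 0.1870 / 2 = 0.09350 mol
m(Ni) = 0.09350 × 58.69 = 5.49 g

5.49 g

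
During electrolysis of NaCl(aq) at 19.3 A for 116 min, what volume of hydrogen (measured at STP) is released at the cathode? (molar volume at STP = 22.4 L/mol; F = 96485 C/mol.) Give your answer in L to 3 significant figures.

15.6 L

Q = It = 19.3 × 6960 = 1.343×10^5 C
n(e⁻) = Q/F = 1.343×10^5/96485 = 1.392 mol
2H⁺ + 2e⁻ → H₂, so n(H₂) = 1.392 / 2 = 0.6960 mol
V = 0.6960 × 22.4 = 15.59 L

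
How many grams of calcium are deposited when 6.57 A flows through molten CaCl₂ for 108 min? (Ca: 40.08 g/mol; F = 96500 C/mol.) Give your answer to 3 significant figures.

Q = 6.57 A × 6480 s = 42570 C
n(e⁻) = Q/F = 42570/96500 = 0.4411 mol
Ca²⁺ + 2e⁻ → Ca, so n(Ca) = 0.4411 / 2 = 0.2206 mol
m = 0.2206 × 40.08 = 8.84 g

8.84 g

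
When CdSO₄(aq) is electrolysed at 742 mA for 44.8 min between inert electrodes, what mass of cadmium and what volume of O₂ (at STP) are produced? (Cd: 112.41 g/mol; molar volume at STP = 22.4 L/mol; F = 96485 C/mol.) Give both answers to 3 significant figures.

1.16 g Cd; 0.116 L O₂

Q = 0.742 × 2688 = 1994 C; n(e⁻) = 1994 / 96485 = 0.02067 mol
Cathode: Cd²⁺ + 2e⁻ → Cd → n(Cd) = 0.02067/2 = 0.01034 mol → 1.16 g
Anode: 2H₂O → O₂ + 4H⁺ + 4e⁻ → n(O₂) = 0.02067/4 = 0.005168 mol → 0.116 L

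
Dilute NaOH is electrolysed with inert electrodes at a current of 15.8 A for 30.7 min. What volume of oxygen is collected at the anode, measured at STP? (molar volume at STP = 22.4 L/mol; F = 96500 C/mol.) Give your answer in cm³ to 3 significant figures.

Charge passed = 15.8 × 1842 = 29100 C
Moles of electrons = 29100 / 96500 = 0.3016 mol
2H₂O → O₂ + 4H⁺ + 4e⁻, so n(O₂) = 0.3016 / 4 = 0.07540 mol
V = 0.07540 × 22.4 = 1.689 L
= 1690 cm³

1690 cm³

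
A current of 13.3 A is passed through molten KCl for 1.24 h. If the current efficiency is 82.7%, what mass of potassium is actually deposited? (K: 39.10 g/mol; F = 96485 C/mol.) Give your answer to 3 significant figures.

Q = 13.3 × 4464 = 59370 C
n(e⁻) = 59370 / 96485 = 0.6153 mol
K⁺ + e⁻ → K, so theoretical m(K) = 0.6153 × 39.10 = 24.06 g
Actual mass = 82.7% × 24.06 = 19.9 g

19.9 g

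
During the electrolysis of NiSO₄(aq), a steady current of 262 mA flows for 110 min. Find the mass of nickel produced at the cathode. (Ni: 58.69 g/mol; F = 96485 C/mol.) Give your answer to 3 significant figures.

0.526 g

Q = It = 0.262 × 6600 = 1729 C
n(e⁻) = 1729 / 96485 = 0.01792 mol
Ni²⁺ + 2e⁻ → Ni, so n(Ni) = 0.01792 / 2 = 0.008960 mol
m = 0.008960 × 58.69 = 0.526 g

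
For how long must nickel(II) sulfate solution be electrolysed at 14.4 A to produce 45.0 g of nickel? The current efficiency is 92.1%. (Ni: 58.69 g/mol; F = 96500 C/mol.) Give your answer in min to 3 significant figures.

n(Ni) = 45.0 / 58.69 = 0.7667 mol
Ni²⁺ + 2e⁻ → Ni, so n(e⁻) = 2 × 0.7667 = 1.533 mol
Q = 1.533 × 96500 / 0.921 = 1.606×10^5 C
t = Q / I = 1.606×10^5 / 14.4 = 11150 s = 186 min

186 min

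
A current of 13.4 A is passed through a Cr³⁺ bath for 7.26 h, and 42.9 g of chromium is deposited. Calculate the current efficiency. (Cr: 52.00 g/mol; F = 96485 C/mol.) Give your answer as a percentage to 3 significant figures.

Q = 13.4 × 26136 = 3.502×10^5 C
n(e⁻) = 3.502×10^5 / 96485 = 3.630 mol
Cr³⁺ + 3e⁻ → Cr, so theoretical n(Cr) = 1.210 mol → 62.92 g
Efficiency = 42.9 / 62.92 = 0.6818 = 68.2%

68.2%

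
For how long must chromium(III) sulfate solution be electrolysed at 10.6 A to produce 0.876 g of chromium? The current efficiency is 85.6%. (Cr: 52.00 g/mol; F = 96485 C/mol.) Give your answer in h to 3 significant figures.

n(Cr) = 0.876 / 52.00 = 0.01685 mol
Cr³⁺ + 3e⁻ → Cr, so n(e⁻) = 3 × 0.01685 = 0.05055 mol
Q = 0.05055 × 96485 / 0.856 = 5698 C
t = Q / I = 5698 / 10.6 = 537.5 s = 0.149 h

0.149 h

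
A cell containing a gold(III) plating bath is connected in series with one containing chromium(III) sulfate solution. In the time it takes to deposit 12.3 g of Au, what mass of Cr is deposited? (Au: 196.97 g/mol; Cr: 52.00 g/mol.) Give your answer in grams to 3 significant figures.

n(Au) = 12.3 / 196.97 = 0.06245 mol
Au³⁺ + 3e⁻ → Au, so n(e⁻) = 3 × 0.06245 = 0.1874 mol
In series, the same 0.1874 mol of electrons flows through the second cell.
Cr³⁺ + 3e⁻ → Cr, so n(Cr) = 0.1874 / 3 = 0.06247 mol
m(Cr) = 0.06247 × 52.00 = 3.25 g

3.25 g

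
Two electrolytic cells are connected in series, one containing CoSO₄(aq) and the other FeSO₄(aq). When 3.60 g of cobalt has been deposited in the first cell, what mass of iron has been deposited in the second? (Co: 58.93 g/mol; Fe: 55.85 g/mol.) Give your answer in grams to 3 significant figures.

3.41 g

n(Co) = 3.60 / 58.93 = 0.06109 mol
Co²⁺ + 2e⁻ → Co, so n(e⁻) = 2 × 0.06109 = 0.1222 mol
Since the cells are in series, n(e⁻) in the Fe cell is also 0.1222 mol.
Fe²⁺ + 2e⁻ → Fe, so n(Fe) = 0.1222 / 2 = 0.06110 mol
m(Fe) = 0.06110 × 55.85 = 3.41 g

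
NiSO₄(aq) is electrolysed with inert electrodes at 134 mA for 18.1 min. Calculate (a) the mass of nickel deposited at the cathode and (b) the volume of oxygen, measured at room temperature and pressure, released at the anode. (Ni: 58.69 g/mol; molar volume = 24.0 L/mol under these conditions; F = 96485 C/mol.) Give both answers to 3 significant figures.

0.0443 g Ni; 0.00905 L O₂

Q = 0.134 × 1086 = 145.5 C; n(e⁻) = 145.5 / 96485 = 0.001508 mol
Cathode: Ni²⁺ + 2e⁻ → Ni → n(Ni) = 0.001508/2 = 7.540×10^-4 mol → 0.0443 g
Anode: 2H₂O → O₂ + 4H⁺ + 4e⁻ → n(O₂) = 0.001508/4 = 3.770×10^-4 mol → 0.00905 L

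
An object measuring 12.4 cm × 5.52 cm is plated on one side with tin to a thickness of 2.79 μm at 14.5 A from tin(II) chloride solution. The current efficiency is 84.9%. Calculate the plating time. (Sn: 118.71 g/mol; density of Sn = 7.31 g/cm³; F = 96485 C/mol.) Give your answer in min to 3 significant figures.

Plated area = 12.4 × 5.52 = 68.45 cm²
Volume = 68.45 × 2.79×10⁻⁴ cm = 0.01910 cm³
m(Sn) = 0.01910 × 7.31 = 0.1396 g
n(Sn) = 0.1396 / 118.71 = 0.001176 mol; n(e⁻) = 2 × 0.001176 = 0.002352 mol
Q = 0.002352 × 96485 / 0.849 = 267.3 C
t = 267.3 / 14.5 = 18.43 s = 0.307 min

0.307 min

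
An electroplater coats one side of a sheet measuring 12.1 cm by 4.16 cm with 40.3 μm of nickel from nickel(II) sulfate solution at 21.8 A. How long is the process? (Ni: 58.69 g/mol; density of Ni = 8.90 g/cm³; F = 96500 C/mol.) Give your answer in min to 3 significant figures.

4.54 min

Plated area = 12.1 × 4.16 = 50.34 cm²
Volume = 50.34 × 40.3×10⁻⁴ cm = 0.2029 cm³
m(Ni) = 0.2029 × 8.90 = 1.806 g
n(Ni) = 1.806 / 58.69 = 0.03077 mol; n(e⁻) = 2 × 0.03077 = 0.06154 mol
Q = 0.06154 × 96500 = 5939 C
t = 5939 / 21.8 = 272.4 s = 4.54 min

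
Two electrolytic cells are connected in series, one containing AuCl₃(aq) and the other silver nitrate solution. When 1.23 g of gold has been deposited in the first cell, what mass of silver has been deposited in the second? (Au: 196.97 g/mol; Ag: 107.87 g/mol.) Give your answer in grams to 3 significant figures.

n(Au) = 1.23 / 196.97 = 0.006245 mol
Au³⁺ + 3e⁻ → Au, so n(e⁻) = 3 × 0.006245 = 0.01874 mol
Same current for the same time ⇒ same n(e⁻) = 0.01874 mol in both cells.
Ag⁺ + e⁻ → Ag, so n(Ag) = 0.01874 mol
m(Ag) = 0.01874 × 107.87 = 2.02 g

2.02 g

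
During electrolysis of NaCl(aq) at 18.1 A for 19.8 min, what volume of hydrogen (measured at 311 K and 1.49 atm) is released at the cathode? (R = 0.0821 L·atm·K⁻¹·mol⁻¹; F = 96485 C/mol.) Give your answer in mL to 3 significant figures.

Q = It = 18.1 × 1188 = 21500 C
n(e⁻) = Q/F = 21500/96485 = 0.2228 mol
2H⁺ + 2e⁻ → H₂, so n(H₂) = 0.2228 / 2 = 0.1114 mol
V = nRT/P = 0.1114 × 0.0821 × 311 / 1.49 = 1.909 L
= 1910 mL

1910 mL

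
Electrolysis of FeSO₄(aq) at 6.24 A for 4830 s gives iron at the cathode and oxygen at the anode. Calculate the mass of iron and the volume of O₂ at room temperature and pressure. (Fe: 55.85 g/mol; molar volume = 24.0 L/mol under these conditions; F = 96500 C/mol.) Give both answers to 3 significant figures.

8.72 g Fe; 1.87 L O₂

Q = 6.24 × 4830 = 30140 C; n(e⁻) = 30140 / 96500 = 0.3123 mol
Cathode: Fe²⁺ + 2e⁻ → Fe → n(Fe) = 0.3123/2 = 0.1562 mol → 8.72 g
Anode: 2H₂O → O₂ + 4H⁺ + 4e⁻ → n(O₂) = 0.3123/4 = 0.07808 mol → 1.87 L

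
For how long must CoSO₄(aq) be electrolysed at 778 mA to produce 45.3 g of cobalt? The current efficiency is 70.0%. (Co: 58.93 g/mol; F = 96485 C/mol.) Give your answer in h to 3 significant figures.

75.7 h

n(Co) = 45.3 / 58.93 = 0.7687 mol
Co²⁺ + 2e⁻ → Co, so n(e⁻) = 2 × 0.7687 = 1.537 mol
Q = 1.537 × 96485 / 0.700 = 2.119×10^5 C
t = Q / I = 2.119×10^5 / 0.778 = 2.724×10^5 s = 75.7 h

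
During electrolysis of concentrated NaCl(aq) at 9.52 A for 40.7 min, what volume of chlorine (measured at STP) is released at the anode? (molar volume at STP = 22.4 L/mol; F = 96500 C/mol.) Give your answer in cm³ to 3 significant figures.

2700 cm³

Charge passed = 9.52 × 2442 = 23250 C
n(e⁻) = 23250 / 96500 = 0.2409 mol
2Cl⁻ → Cl₂ + 2e⁻, so n(Cl₂) = 0.2409 / 2 = 0.1205 mol
V = 0.1205 × 22.4 = 2.699 L
= 2700 cm³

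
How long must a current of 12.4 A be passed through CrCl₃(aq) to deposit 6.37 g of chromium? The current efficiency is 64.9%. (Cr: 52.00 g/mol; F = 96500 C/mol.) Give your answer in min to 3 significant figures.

n(Cr) = 6.37 / 52.00 = 0.1225 mol
Cr³⁺ + 3e⁻ → Cr, so n(e⁻) = 3 × 0.1225 = 0.3675 mol
Q = 0.3675 × 96500 / 0.649 = 54640 C
t = Q / I = 54640 / 12.4 = 4406 s = 73.4 min

73.4 min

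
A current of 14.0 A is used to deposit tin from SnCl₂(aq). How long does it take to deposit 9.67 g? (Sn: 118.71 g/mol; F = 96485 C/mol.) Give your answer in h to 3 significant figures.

n(Sn) = 9.67 / 118.71 = 0.08146 mol
Sn²⁺ + 2e⁻ → Sn, so n(e⁻) = 2 × 0.08146 = 0.1629 mol
Q = 0.1629 × 96485 = 15720 C
t = Q / I = 15720 / 14.0 = 1123 s = 0.312 h

0.312 h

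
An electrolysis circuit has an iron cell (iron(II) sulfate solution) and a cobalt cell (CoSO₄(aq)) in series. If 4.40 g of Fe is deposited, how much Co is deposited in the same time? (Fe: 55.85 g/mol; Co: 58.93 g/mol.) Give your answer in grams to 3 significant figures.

n(Fe) = 4.40 / 55.85 = 0.07878 mol
Fe²⁺ + 2e⁻ → Fe, so n(e⁻) = 2 × 0.07878 = 0.1576 mol
The cells are in series, so the same charge (and hence the same n(e⁻) = 0.1576 mol) passes through both.
Co²⁺ + 2e⁻ → Co, so n(Co) = 0.1576 / 2 = 0.07880 mol
m(Co) = 0.07880 × 58.93 = 4.64 g

4.64 g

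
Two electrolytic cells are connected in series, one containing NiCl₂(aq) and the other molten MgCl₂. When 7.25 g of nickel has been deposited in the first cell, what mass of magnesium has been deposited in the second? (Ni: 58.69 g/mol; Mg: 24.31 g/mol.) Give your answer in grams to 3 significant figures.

3.00 g

n(Ni) = 7.25 / 58.69 = 0.1235 mol
Ni²⁺ + 2e⁻ → Ni, so n(e⁻) = 2 × 0.1235 = 0.2470 mol
In series, the same 0.2470 mol of electrons flows through the second cell.
Mg²⁺ + 2e⁻ → Mg, so n(Mg) = 0.2470 / 2 = 0.1235 mol
m(Mg) = 0.1235 × 24.31 = 3.00 g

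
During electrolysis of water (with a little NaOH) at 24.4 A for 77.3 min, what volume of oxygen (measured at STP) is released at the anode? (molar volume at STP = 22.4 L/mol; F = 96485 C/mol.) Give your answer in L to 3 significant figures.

6.57 L

Q = 24.4 A × 4638 s = 1.132×10^5 C
Moles of electrons = 1.132×10^5 / 96485 = 1.173 mol
2H₂O → O₂ + 4H⁺ + 4e⁻, so n(O₂) = 1.173 / 4 = 0.2933 mol
V = 0.2933 × 22.4 = 6.570 L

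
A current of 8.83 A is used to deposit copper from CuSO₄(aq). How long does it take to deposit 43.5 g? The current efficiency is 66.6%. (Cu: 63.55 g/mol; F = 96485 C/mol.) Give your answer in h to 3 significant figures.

n(Cu) = 43.5 / 63.55 = 0.6845 mol
Cu²⁺ + 2e⁻ → Cu, so n(e⁻) = 2 × 0.6845 = 1.369 mol
Q = 1.369 × 96485 / 0.666 = 1.983×10^5 C
t = Q / I = 1.983×10^5 / 8.83 = 22460 s = 6.24 h

6.24 h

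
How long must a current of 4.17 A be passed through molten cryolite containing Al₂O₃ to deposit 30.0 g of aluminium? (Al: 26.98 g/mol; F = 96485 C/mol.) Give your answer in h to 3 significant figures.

n(Al) = 30.0 / 26.98 = 1.112 mol
Al³⁺ + 3e⁻ → Al, so n(e⁻) = 3 × 1.112 = 3.336 mol
Q = 3.336 × 96485 = 3.219×10^5 C
t = Q / I = 3.219×10^5 / 4.17 = 77190 s = 21.4 h

21.4 h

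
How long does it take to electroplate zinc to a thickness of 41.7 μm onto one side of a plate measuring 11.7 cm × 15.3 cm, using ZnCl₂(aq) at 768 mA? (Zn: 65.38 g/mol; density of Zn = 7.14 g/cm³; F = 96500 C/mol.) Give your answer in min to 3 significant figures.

Plated area = 11.7 × 15.3 = 179.0 cm²
Volume = 179.0 × 41.7×10⁻⁴ cm = 0.7464 cm³
m(Zn) = 0.7464 × 7.14 = 5.329 g
n(Zn) = 5.329 / 65.38 = 0.08151 mol; n(e⁻) = 2 × 0.08151 = 0.1630 mol
Q = 0.1630 × 96500 = 15730 C
t = 15730 / 0.768 = 20480 s = 341 min

341 min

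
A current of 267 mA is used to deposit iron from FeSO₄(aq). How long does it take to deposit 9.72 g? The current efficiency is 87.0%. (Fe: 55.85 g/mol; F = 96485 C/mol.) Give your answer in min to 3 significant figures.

2410 min

n(Fe) = 9.72 / 55.85 = 0.1740 mol
Fe²⁺ + 2e⁻ → Fe, so n(e⁻) = 2 × 0.1740 = 0.3480 mol
Q = 0.3480 × 96485 / 0.870 = 38590 C
t = Q / I = 38590 / 0.267 = 1.445×10^5 s = 2410 min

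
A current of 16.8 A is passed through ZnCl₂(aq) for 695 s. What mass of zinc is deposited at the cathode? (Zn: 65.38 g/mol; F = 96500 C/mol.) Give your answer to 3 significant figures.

3.96 g

Q = It = 16.8 × 695 = 11680 C
Moles of electrons = 11680 / 96500 = 0.1210 mol
Zn²⁺ + 2e⁻ → Zn, so n(Zn) = 0.1210 / 2 = 0.06050 mol
m = 0.06050 × 65.38 = 3.96 g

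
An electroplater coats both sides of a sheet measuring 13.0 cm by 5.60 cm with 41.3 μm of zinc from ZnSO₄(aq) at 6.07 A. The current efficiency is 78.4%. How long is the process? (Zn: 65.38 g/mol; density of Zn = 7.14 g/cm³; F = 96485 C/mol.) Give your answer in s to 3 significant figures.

Plated area = 2 × 13.0 × 5.60 = 145.6 cm²
Volume = 145.6 × 41.3×10⁻⁴ cm = 0.6013 cm³
m(Zn) = 0.6013 × 7.14 = 4.293 g
n(Zn) = 4.293 / 65.38 = 0.06566 mol; n(e⁻) = 2 × 0.06566 = 0.1313 mol
Q = 0.1313 × 96485 / 0.784 = 16160 C
t = 16160 / 6.07 = 2662 s

2660 s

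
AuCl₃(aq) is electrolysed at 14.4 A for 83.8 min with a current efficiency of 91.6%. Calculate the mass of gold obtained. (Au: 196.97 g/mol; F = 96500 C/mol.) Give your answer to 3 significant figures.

45.1 g

Q = 14.4 × 5028 = 72400 C
n(e⁻) = 72400 / 96500 = 0.7503 mol
Au³⁺ + 3e⁻ → Au, so theoretical m(Au) = 0.2501 × 196.97 = 49.26 g
Actual mass = 91.6% × 49.26 = 45.1 g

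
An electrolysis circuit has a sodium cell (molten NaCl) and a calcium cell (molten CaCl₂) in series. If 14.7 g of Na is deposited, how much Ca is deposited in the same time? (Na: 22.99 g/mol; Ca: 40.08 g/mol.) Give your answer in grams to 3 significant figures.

12.8 g

n(Na) = 14.7 / 22.99 = 0.6394 mol
Na⁺ + e⁻ → Na, so n(e⁻) = 0.6394 mol
The cells are in series, so the same charge (and hence the same n(e⁻) = 0.6394 mol) passes through both.
Ca²⁺ + 2e⁻ → Ca, so n(Ca) = 0.6394 / 2 = 0.3197 mol
m(Ca) = 0.3197 × 40.08 = 12.8 g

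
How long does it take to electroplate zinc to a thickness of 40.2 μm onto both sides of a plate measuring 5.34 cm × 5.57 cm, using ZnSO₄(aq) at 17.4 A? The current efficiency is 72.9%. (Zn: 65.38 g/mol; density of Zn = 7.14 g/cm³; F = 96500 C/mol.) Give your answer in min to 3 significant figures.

Plated area = 2 × 5.34 × 5.57 = 59.49 cm²
Volume = 59.49 × 40.2×10⁻⁴ cm = 0.2391 cm³
m(Zn) = 0.2391 × 7.14 = 1.707 g
n(Zn) = 1.707 / 65.38 = 0.02611 mol; n(e⁻) = 2 × 0.02611 = 0.05222 mol
Q = 0.05222 × 96500 / 0.729 = 6913 C
t = 6913 / 17.4 = 397.3 s = 6.62 min

6.62 min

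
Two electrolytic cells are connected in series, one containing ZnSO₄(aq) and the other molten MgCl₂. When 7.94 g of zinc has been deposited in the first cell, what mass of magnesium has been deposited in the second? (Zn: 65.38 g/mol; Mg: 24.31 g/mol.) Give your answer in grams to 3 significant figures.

n(Zn) = 7.94 / 65.38 = 0.1214 mol
Zn²⁺ + 2e⁻ → Zn, so n(e⁻) = 2 × 0.1214 = 0.2428 mol
In series, the same 0.2428 mol of electrons flows through the second cell.
Mg²⁺ + 2e⁻ → Mg, so n(Mg) = 0.2428 / 2 = 0.1214 mol
m(Mg) = 0.1214 × 24.31 = 2.95 g

2.95 g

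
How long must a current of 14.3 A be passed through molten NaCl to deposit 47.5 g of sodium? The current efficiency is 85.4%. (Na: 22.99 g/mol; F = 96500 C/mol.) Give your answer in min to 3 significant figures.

n(Na) = 47.5 / 22.99 = 2.066 mol
Na⁺ + e⁻ → Na, so n(e⁻) = 2.066 mol
Q = 2.066 × 96500 / 0.854 = 2.335×10^5 C
t = Q / I = 2.335×10^5 / 14.3 = 16330 s = 272 min

272 min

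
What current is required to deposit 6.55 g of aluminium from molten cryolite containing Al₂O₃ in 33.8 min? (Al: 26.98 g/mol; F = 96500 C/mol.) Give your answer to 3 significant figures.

n(Al) = 6.55 / 26.98 = 0.2428 mol
Al³⁺ + 3e⁻ → Al, so n(e⁻) = 3 × 0.2428 = 0.7284 mol
Q = 0.7284 × 96500 = 70290 C
I = Q / t = 70290 / 2028 s = 34.7 A

34.7 A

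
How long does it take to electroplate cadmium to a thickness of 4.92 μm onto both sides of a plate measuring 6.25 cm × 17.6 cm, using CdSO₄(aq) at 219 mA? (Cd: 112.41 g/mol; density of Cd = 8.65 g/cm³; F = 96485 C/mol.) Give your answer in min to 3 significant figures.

122 min

Plated area = 2 × 6.25 × 17.6 = 220.0 cm²
Volume = 220.0 × 4.92×10⁻⁴ cm = 0.1082 cm³
m(Cd) = 0.1082 × 8.65 = 0.9359 g
n(Cd) = 0.9359 / 112.41 = 0.008326 mol; n(e⁻) = 2 × 0.008326 = 0.01665 mol
Q = 0.01665 × 96485 = 1606 C
t = 1606 / 0.219 = 7333 s = 122 min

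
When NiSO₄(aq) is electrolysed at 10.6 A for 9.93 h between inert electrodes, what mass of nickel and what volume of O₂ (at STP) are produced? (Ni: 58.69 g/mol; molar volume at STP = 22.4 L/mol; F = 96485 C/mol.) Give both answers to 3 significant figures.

Q = 10.6 × 35748 = 3.789×10^5 C; n(e⁻) = 3.789×10^5 / 96485 = 3.927 mol
Cathode: Ni²⁺ + 2e⁻ → Ni → n(Ni) = 3.927/2 = 1.964 mol → 115 g
Anode: 2H₂O → O₂ + 4H⁺ + 4e⁻ → n(O₂) = 3.927/4 = 0.9818 mol → 22.0 L

115 g Ni; 22.0 L O₂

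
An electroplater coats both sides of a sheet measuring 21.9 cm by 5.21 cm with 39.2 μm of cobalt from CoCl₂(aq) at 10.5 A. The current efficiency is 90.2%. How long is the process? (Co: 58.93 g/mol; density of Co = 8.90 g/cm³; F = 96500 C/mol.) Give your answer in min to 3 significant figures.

Plated area = 2 × 21.9 × 5.21 = 228.2 cm²
Volume = 228.2 × 39.2×10⁻⁴ cm = 0.8945 cm³
m(Co) = 0.8945 × 8.90 = 7.961 g
n(Co) = 7.961 / 58.93 = 0.1351 mol; n(e⁻) = 2 × 0.1351 = 0.2702 mol
Q = 0.2702 × 96500 / 0.902 = 28910 C
t = 28910 / 10.5 = 2753 s = 45.9 min

45.9 min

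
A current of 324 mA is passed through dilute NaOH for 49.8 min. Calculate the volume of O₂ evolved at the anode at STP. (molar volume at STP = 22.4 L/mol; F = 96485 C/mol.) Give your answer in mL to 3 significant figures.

Q = It = 0.324 × 2988 = 968.1 C
Moles of electrons = 968.1 / 96485 = 0.01003 mol
2H₂O → O₂ + 4H⁺ + 4e⁻, so n(O₂) = 0.01003 / 4 = 0.002508 mol
V = 0.002508 × 22.4 = 0.05618 L
= 56.2 mL

56.2 mL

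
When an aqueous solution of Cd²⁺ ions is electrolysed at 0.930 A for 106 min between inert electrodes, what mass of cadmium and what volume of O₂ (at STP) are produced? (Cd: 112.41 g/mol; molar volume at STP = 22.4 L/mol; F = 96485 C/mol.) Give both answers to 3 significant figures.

Q = 0.930 × 6360 = 5915 C; n(e⁻) = 5915 / 96485 = 0.06130 mol
Cathode: Cd²⁺ + 2e⁻ → Cd → n(Cd) = 0.06130/2 = 0.03065 mol → 3.45 g
Anode: 2H₂O → O₂ + 4H⁺ + 4e⁻ → n(O₂) = 0.06130/4 = 0.01533 mol → 0.343 L

3.45 g Cd; 0.343 L O₂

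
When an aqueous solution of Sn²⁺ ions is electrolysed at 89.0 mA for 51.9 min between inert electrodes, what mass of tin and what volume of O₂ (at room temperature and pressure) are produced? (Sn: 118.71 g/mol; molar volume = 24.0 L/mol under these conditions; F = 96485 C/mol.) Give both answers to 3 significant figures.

Q = 0.0890 × 3114 = 277.1 C; n(e⁻) = 277.1 / 96485 = 0.002872 mol
Cathode: Sn²⁺ + 2e⁻ → Sn → n(Sn) = 0.002872/2 = 0.001436 mol → 0.170 g
Anode: 2H₂O → O₂ + 4H⁺ + 4e⁻ → n(O₂) = 0.002872/4 = 7.180×10^-4 mol → 0.0172 L

0.170 g Sn; 0.0172 L O₂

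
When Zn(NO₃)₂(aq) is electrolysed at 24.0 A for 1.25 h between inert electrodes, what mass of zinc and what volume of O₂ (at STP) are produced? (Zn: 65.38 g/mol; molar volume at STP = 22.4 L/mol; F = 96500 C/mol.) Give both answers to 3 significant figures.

36.6 g Zn; 6.27 L O₂

Q = 24.0 × 4500 = 1.080×10^5 C; n(e⁻) = 1.080×10^5 / 96500 = 1.119 mol
Cathode: Zn²⁺ + 2e⁻ → Zn → n(Zn) = 1.119/2 = 0.5595 mol → 36.6 g
Anode: 2H₂O → O₂ + 4H⁺ + 4e⁻ → n(O₂) = 1.119/4 = 0.2798 mol → 6.27 L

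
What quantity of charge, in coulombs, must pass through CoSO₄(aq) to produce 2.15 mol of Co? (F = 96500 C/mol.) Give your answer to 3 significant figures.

Co²⁺ + 2e⁻ → Co, so n(e⁻) = 2 × 2.15 = 4.300 mol
Q = 4.300 × 96500 = 4.150×10^5 C

4.15×10^5 C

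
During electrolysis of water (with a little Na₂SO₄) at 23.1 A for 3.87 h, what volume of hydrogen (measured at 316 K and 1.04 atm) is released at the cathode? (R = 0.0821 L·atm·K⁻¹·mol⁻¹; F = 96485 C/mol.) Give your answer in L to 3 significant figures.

41.6 L

Q = It = 23.1 × 13932 = 3.218×10^5 C
n(e⁻) = Q/F = 3.218×10^5/96485 = 3.335 mol
2H⁺ + 2e⁻ → H₂, so n(H₂) = 3.335 / 2 = 1.668 mol
V = nRT/P = 1.668 × 0.0821 × 316 / 1.04 = 41.61 L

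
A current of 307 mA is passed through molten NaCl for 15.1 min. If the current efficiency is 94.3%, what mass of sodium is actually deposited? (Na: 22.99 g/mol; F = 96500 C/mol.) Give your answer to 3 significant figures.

0.0625 g

Q = 0.307 × 906 = 278.1 C
n(e⁻) = 278.1 / 96500 = 0.002882 mol
Na⁺ + e⁻ → Na, so theoretical m(Na) = 0.002882 × 22.99 = 0.06626 g
Actual mass = 94.3% × 0.06626 = 0.0625 g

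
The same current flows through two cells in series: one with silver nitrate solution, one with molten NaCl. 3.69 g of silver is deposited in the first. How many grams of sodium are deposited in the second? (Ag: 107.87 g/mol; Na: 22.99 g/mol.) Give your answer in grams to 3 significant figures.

0.786 g

n(Ag) = 3.69 / 107.87 = 0.03421 mol
Ag⁺ + e⁻ → Ag, so n(e⁻) = 0.03421 mol
Since the cells are in series, n(e⁻) in the Na cell is also 0.03421 mol.
Na⁺ + e⁻ → Na, so n(Na) = 0.03421 mol
m(Na) = 0.03421 × 22.99 = 0.786 g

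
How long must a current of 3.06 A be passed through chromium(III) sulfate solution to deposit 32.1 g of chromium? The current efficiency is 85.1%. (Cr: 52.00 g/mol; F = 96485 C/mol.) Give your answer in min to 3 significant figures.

1140 min

n(Cr) = 32.1 / 52.00 = 0.6173 mol
Cr³⁺ + 3e⁻ → Cr, so n(e⁻) = 3 × 0.6173 = 1.852 mol
Q = 1.852 × 96485 / 0.851 = 2.100×10^5 C
t = Q / I = 2.100×10^5 / 3.06 = 68630 s = 1140 min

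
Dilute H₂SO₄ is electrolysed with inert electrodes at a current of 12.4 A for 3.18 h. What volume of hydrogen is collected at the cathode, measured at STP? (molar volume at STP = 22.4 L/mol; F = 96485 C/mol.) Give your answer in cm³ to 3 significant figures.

16500 cm³

Q = It = 12.4 × 11448 = 1.420×10^5 C
n(e⁻) = 1.420×10^5 / 96485 = 1.472 mol
2H⁺ + 2e⁻ → H₂, so n(H₂) = 1.472 / 2 = 0.7360 mol
V = 0.7360 × 22.4 = 16.49 L
= 16500 cm³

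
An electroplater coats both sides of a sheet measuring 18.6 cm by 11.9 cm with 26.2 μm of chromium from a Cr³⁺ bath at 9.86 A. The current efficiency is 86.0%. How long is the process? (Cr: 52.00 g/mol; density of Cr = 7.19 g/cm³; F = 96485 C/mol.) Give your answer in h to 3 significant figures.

1.52 h

Plated area = 2 × 18.6 × 11.9 = 442.7 cm²
Volume = 442.7 × 26.2×10⁻⁴ cm = 1.160 cm³
m(Cr) = 1.160 × 7.19 = 8.340 g
n(Cr) = 8.340 / 52.00 = 0.1604 mol; n(e⁻) = 3 × 0.1604 = 0.4812 mol
Q = 0.4812 × 96485 / 0.860 = 53990 C
t = 53990 / 9.86 = 5476 s = 1.52 h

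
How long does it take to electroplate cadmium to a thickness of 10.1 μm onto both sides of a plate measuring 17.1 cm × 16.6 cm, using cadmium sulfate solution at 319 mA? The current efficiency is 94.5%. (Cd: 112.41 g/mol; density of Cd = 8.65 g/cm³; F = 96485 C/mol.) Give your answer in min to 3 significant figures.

471 min

Plated area = 2 × 17.1 × 16.6 = 567.7 cm²
Volume = 567.7 × 10.1×10⁻⁴ cm = 0.5734 cm³
m(Cd) = 0.5734 × 8.65 = 4.960 g
n(Cd) = 4.960 / 112.41 = 0.04412 mol; n(e⁻) = 2 × 0.04412 = 0.08824 mol
Q = 0.08824 × 96485 / 0.945 = 9009 C
t = 9009 / 0.319 = 28240 s = 471 min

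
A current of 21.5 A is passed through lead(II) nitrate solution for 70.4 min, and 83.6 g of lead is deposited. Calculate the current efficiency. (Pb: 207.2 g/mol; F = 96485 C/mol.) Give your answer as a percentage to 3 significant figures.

Q = 21.5 × 4224 = 90820 C
n(e⁻) = 90820 / 96485 = 0.9413 mol
Pb²⁺ + 2e⁻ → Pb, so theoretical n(Pb) = 0.4707 mol → 97.53 g
Efficiency = 83.6 / 97.53 = 0.8572 = 85.7%

85.7%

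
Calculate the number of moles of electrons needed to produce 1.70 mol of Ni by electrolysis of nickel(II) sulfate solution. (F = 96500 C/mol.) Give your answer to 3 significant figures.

Ni²⁺ + 2e⁻ → Ni, so n(e⁻) = 2 × 1.70 = 3.400 mol

3.40 mol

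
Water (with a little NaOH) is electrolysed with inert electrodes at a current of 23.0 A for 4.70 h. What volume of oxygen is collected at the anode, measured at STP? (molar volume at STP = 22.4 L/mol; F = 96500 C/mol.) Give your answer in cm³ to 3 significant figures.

22600 cm³

Charge passed = 23.0 × 16920 = 3.892×10^5 C
Moles of electrons = 3.892×10^5 / 96500 = 4.033 mol
2H₂O → O₂ + 4H⁺ + 4e⁻, so n(O₂) = 4.033 / 4 = 1.008 mol
V = 1.008 × 22.4 = 22.58 L
= 22600 cm³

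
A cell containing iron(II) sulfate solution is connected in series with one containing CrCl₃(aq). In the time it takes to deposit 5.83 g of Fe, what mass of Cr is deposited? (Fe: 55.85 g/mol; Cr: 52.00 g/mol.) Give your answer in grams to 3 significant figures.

n(Fe) = 5.83 / 55.85 = 0.1044 mol
Fe²⁺ + 2e⁻ → Fe, so n(e⁻) = 2 × 0.1044 = 0.2088 mol
In series, the same 0.2088 mol of electrons flows through the second cell.
Cr³⁺ + 3e⁻ → Cr, so n(Cr) = 0.2088 / 3 = 0.06960 mol
m(Cr) = 0.06960 × 52.00 = 3.62 g

3.62 g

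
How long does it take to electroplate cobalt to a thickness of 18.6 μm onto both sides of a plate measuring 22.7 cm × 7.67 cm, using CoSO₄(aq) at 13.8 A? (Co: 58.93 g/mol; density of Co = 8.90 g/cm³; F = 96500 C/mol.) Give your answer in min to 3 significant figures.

Plated area = 2 × 22.7 × 7.67 = 348.2 cm²
Volume = 348.2 × 18.6×10⁻⁴ cm = 0.6477 cm³
m(Co) = 0.6477 × 8.90 = 5.765 g
n(Co) = 5.765 / 58.93 = 0.09783 mol; n(e⁻) = 2 × 0.09783 = 0.1957 mol
Q = 0.1957 × 96500 = 18890 C
t = 18890 / 13.8 = 1369 s = 22.8 min

22.8 min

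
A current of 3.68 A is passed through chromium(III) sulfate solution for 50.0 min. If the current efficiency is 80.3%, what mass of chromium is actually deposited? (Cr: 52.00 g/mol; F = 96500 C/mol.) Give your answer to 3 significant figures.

1.59 g

Q = 3.68 × 3000 = 11040 C
n(e⁻) = 11040 / 96500 = 0.1144 mol
Cr³⁺ + 3e⁻ → Cr, so theoretical m(Cr) = 0.03813 × 52.00 = 1.983 g
Actual mass = 80.3% × 1.983 = 1.59 g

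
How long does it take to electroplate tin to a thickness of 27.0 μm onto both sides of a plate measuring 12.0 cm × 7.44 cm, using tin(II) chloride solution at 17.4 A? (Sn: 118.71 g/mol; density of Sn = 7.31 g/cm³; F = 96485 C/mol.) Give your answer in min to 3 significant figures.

Plated area = 2 × 12.0 × 7.44 = 178.6 cm²
Volume = 178.6 × 27.0×10⁻⁴ cm = 0.4822 cm³
m(Sn) = 0.4822 × 7.31 = 3.525 g
n(Sn) = 3.525 / 118.71 = 0.02969 mol; n(e⁻) = 2 × 0.02969 = 0.05938 mol
Q = 0.05938 × 96485 = 5729 C
t = 5729 / 17.4 = 329.3 s = 5.49 min

5.49 min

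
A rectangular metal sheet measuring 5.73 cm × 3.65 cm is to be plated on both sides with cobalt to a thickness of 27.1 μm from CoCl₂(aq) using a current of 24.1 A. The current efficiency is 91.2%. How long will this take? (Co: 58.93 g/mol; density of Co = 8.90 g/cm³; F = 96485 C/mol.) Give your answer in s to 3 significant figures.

Plated area = 2 × 5.73 × 3.65 = 41.83 cm²
Volume = 41.83 × 27.1×10⁻⁴ cm = 0.1134 cm³
m(Co) = 0.1134 × 8.90 = 1.009 g
n(Co) = 1.009 / 58.93 = 0.01712 mol; n(e⁻) = 2 × 0.01712 = 0.03424 mol
Q = 0.03424 × 96485 / 0.912 = 3622 C
t = 3622 / 24.1 = 150.3 s

150 s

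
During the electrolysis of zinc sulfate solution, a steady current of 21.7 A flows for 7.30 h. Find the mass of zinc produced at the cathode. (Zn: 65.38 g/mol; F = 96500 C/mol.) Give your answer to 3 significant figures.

193 g

Q = It = 21.7 × 26280 = 5.703×10^5 C
n(e⁻) = 5.703×10^5 / 96500 = 5.910 mol
Zn²⁺ + 2e⁻ → Zn, so n(Zn) = 5.910 / 2 = 2.955 mol
m = 2.955 × 65.38 = 193 g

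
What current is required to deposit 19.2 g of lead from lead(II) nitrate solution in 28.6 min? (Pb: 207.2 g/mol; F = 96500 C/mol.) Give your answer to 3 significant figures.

10.4 A

n(Pb) = 19.2 / 207.2 = 0.09266 mol
Pb²⁺ + 2e⁻ → Pb, so n(e⁻) = 2 × 0.09266 = 0.1853 mol
Q = 0.1853 × 96500 = 17880 C
I = Q / t = 17880 / 1716 s = 10.4 A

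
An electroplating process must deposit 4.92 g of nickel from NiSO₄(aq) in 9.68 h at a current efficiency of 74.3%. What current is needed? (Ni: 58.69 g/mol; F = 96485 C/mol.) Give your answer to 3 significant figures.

n(Ni) = 4.92 / 58.69 = 0.08383 mol
Ni²⁺ + 2e⁻ → Ni, so n(e⁻) = 2 × 0.08383 = 0.1677 mol
Q = 0.1677 × 96485 / 0.743 = 21780 C
I = Q / t = 21780 / 34848 s = 0.625 A

0.625 A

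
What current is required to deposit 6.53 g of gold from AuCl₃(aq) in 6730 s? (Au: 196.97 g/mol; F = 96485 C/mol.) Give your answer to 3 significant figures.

1.43 A

n(Au) = 6.53 / 196.97 = 0.03315 mol
Au³⁺ + 3e⁻ → Au, so n(e⁻) = 3 × 0.03315 = 0.09945 mol
Q = 0.09945 × 96485 = 9595 C
I = Q / t = 9595 / 6730 s = 1.43 A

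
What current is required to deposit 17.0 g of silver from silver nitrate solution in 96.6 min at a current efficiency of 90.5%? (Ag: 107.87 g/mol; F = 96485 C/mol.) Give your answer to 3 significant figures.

2.90 A

n(Ag) = 17.0 / 107.87 = 0.1576 mol
Ag⁺ + e⁻ → Ag, so n(e⁻) = 0.1576 mol
Q = 0.1576 × 96485 / 0.905 = 16800 C
I = Q / t = 16800 / 5796 s = 2.90 A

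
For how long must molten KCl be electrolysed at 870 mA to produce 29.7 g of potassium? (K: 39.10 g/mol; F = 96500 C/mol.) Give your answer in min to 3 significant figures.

n(K) = 29.7 / 39.10 = 0.7596 mol
K⁺ + e⁻ → K, so n(e⁻) = 0.7596 mol
Q = 0.7596 × 96500 = 73300 C
t = Q / I = 73300 / 0.870 = 84250 s = 1400 min

1400 min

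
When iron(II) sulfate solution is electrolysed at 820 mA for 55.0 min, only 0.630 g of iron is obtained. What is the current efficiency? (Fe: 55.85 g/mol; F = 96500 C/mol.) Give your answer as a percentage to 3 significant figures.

80.5%

Q = 0.820 × 3300 = 2706 C
n(e⁻) = 2706 / 96500 = 0.02804 mol
Fe²⁺ + 2e⁻ → Fe, so theoretical n(Fe) = 0.01402 mol → 0.7830 g
Efficiency = 0.630 / 0.7830 = 0.8046 = 80.5%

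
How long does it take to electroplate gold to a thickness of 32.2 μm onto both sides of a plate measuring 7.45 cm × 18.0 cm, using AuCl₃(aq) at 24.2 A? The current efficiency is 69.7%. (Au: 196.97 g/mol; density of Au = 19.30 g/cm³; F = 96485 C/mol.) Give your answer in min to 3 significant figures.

24.2 min

Plated area = 2 × 7.45 × 18.0 = 268.2 cm²
Volume = 268.2 × 32.2×10⁻⁴ cm = 0.8636 cm³
m(Au) = 0.8636 × 19.30 = 16.67 g
n(Au) = 16.67 / 196.97 = 0.08463 mol; n(e⁻) = 3 × 0.08463 = 0.2539 mol
Q = 0.2539 × 96485 / 0.697 = 35150 C
t = 35150 / 24.2 = 1452 s = 24.2 min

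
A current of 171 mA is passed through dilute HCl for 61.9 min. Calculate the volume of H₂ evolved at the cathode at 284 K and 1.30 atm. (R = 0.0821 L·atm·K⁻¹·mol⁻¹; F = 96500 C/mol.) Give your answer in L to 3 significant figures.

0.0590 L

Q = It = 0.171 × 3714 = 635.1 C
n(e⁻) = Q/F = 635.1/96500 = 0.006581 mol
2H⁺ + 2e⁻ → H₂, so n(H₂) = 0.006581 / 2 = 0.003291 mol
V = nRT/P = 0.003291 × 0.0821 × 284 / 1.30 = 0.05903 L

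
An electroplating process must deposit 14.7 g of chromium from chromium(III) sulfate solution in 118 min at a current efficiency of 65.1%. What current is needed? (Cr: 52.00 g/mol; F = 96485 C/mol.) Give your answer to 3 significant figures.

n(Cr) = 14.7 / 52.00 = 0.2827 mol
Cr³⁺ + 3e⁻ → Cr, so n(e⁻) = 3 × 0.2827 = 0.8481 mol
Q = 0.8481 × 96485 / 0.651 = 1.257×10^5 C
I = Q / t = 1.257×10^5 / 7080 s = 17.8 A

17.8 A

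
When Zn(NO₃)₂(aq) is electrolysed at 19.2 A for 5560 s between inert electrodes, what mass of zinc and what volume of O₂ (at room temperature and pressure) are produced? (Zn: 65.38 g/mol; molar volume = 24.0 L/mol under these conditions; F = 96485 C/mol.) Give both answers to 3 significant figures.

36.2 g Zn; 6.64 L O₂

Q = 19.2 × 5560 = 1.068×10^5 C; n(e⁻) = 1.068×10^5 / 96485 = 1.107 mol
Cathode: Zn²⁺ + 2e⁻ → Zn → n(Zn) = 1.107/2 = 0.5535 mol → 36.2 g
Anode: 2H₂O → O₂ + 4H⁺ + 4e⁻ → n(O₂) = 1.107/4 = 0.2768 mol → 6.64 L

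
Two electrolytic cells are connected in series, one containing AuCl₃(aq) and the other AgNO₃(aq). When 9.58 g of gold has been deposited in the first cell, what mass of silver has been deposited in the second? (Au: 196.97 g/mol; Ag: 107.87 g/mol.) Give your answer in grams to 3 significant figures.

n(Au) = 9.58 / 196.97 = 0.04864 mol
Au³⁺ + 3e⁻ → Au, so n(e⁻) = 3 × 0.04864 = 0.1459 mol
In series, the same 0.1459 mol of electrons flows through the second cell.
Ag⁺ + e⁻ → Ag, so n(Ag) = 0.1459 mol
m(Ag) = 0.1459 × 107.87 = 15.7 g

15.7 g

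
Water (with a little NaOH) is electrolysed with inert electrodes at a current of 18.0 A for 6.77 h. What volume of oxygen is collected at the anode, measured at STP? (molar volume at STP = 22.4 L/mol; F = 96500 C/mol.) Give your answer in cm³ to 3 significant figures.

25500 cm³

Q = It = 18.0 × 24372 = 4.387×10^5 C
n(e⁻) = Q/F = 4.387×10^5/96500 = 4.546 mol
2H₂O → O₂ + 4H⁺ + 4e⁻, so n(O₂) = 4.546 / 4 = 1.137 mol
V = 1.137 × 22.4 = 25.47 L
= 25500 cm³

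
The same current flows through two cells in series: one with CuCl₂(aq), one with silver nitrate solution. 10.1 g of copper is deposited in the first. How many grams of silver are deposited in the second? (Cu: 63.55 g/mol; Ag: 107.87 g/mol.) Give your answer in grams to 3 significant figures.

34.3 g

n(Cu) = 10.1 / 63.55 = 0.1589 mol
Cu²⁺ + 2e⁻ → Cu, so n(e⁻) = 2 × 0.1589 = 0.3178 mol
In series, the same 0.3178 mol of electrons flows through the second cell.
Ag⁺ + e⁻ → Ag, so n(Ag) = 0.3178 mol
m(Ag) = 0.3178 × 107.87 = 34.3 g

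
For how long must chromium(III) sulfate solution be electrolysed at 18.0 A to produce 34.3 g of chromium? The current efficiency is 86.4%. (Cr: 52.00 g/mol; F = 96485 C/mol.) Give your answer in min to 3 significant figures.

n(Cr) = 34.3 / 52.00 = 0.6596 mol
Cr³⁺ + 3e⁻ → Cr, so n(e⁻) = 3 × 0.6596 = 1.979 mol
Q = 1.979 × 96485 / 0.864 = 2.210×10^5 C
t = Q / I = 2.210×10^5 / 18.0 = 12280 s = 205 min

205 min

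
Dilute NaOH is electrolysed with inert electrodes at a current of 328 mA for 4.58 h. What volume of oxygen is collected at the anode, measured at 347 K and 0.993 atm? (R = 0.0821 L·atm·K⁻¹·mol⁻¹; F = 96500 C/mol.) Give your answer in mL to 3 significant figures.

Q = It = 0.328 × 16488 = 5408 C
n(e⁻) = 5408 / 96500 = 0.05604 mol
2H₂O → O₂ + 4H⁺ + 4e⁻, so n(O₂) = 0.05604 / 4 = 0.01401 mol
V = nRT/P = 0.01401 × 0.0821 × 347 / 0.993 = 0.4019 L
= 402 mL

402 mL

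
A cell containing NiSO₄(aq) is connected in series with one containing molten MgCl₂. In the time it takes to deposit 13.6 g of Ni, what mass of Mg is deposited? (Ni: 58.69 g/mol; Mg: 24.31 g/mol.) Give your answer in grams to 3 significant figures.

n(Ni) = 13.6 / 58.69 = 0.2317 mol
Ni²⁺ + 2e⁻ → Ni, so n(e⁻) = 2 × 0.2317 = 0.4634 mol
In series, the same 0.4634 mol of electrons flows through the second cell.
Mg²⁺ + 2e⁻ → Mg, so n(Mg) = 0.4634 / 2 = 0.2317 mol
m(Mg) = 0.2317 × 24.31 = 5.63 g

5.63 g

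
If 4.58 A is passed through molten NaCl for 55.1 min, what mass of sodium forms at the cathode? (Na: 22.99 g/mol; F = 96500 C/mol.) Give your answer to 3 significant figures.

3.61 g

Q = It = 4.58 × 3306 = 15140 C
n(e⁻) = 15140 / 96500 = 0.1569 mol
Na⁺ + e⁻ → Na, so n(Na) = 0.1569 mol
m = 0.1569 × 22.99 = 3.61 g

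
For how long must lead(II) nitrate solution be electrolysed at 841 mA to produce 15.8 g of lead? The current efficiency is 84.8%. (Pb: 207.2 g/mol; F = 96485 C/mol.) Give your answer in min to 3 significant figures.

344 min

n(Pb) = 15.8 / 207.2 = 0.07625 mol
Pb²⁺ + 2e⁻ → Pb, so n(e⁻) = 2 × 0.07625 = 0.1525 mol
Q = 0.1525 × 96485 / 0.848 = 17350 C
t = Q / I = 17350 / 0.841 = 20630 s = 344 min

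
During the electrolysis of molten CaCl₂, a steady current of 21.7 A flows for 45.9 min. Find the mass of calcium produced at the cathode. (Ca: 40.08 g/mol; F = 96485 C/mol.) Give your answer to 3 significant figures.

Q = It = 21.7 × 2754 = 59760 C
n(e⁻) = 59760 / 96485 = 0.6194 mol
Ca²⁺ + 2e⁻ → Ca, so n(Ca) = 0.6194 / 2 = 0.3097 mol
m = 0.3097 × 40.08 = 12.4 g

12.4 g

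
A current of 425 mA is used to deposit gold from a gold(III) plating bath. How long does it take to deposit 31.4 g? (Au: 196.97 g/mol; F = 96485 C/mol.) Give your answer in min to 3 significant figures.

1810 min

n(Au) = 31.4 / 196.97 = 0.1594 mol
Au³⁺ + 3e⁻ → Au, so n(e⁻) = 3 × 0.1594 = 0.4782 mol
Q = 0.4782 × 96485 = 46140 C
t = Q / I = 46140 / 0.425 = 1.086×10^5 s = 1810 min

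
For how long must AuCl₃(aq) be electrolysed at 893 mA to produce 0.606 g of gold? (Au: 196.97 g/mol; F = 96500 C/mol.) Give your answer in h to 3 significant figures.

0.277 h

n(Au) = 0.606 / 196.97 = 0.003077 mol
Au³⁺ + 3e⁻ → Au, so n(e⁻) = 3 × 0.003077 = 0.009231 mol
Q = 0.009231 × 96500 = 890.8 C
t = Q / I = 890.8 / 0.893 = 997.5 s = 0.277 h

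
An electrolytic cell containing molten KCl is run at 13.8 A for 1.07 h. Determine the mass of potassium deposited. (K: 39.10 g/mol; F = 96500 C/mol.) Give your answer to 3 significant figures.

21.5 g

Q = 13.8 A × 3852 s = 53160 C
n(e⁻) = Q/F = 53160/96500 = 0.5509 mol
K⁺ + e⁻ → K, so n(K) = 0.5509 mol
m = 0.5509 × 39.10 = 21.5 g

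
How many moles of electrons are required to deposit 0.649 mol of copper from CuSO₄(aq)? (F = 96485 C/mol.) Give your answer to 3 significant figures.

1.30 mol

Cu²⁺ + 2e⁻ → Cu, so n(e⁻) = 2 × 0.649 = 1.298 mol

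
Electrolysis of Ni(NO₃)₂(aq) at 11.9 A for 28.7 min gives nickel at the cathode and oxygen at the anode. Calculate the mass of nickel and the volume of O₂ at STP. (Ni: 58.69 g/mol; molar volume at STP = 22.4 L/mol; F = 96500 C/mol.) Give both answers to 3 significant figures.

6.23 g Ni; 1.19 L O₂

Q = 11.9 × 1722 = 20490 C; n(e⁻) = 20490 / 96500 = 0.2123 mol
Cathode: Ni²⁺ + 2e⁻ → Ni → n(Ni) = 0.2123/2 = 0.1062 mol → 6.23 g
Anode: 2H₂O → O₂ + 4H⁺ + 4e⁻ → n(O₂) = 0.2123/4 = 0.05308 mol → 1.19 L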